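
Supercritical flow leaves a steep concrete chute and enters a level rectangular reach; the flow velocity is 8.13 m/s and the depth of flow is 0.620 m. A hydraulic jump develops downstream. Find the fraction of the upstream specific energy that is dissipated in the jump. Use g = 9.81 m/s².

Fr₁ = V₁/√(g·y₁) = 8.13/√(9.81×0.620) = 3.30.
Sequent-depth ratio: y₂/y₁ = ½[√(1 + 8Fr₁²) − 1] = ½[√87.94 − 1] = 4.19.
y₂ = 4.19 × 0.620 = 2.60 m.
E₁ = y₁ + V₁²/2g = 3.99 m. ΔE = (y₂ − y₁)³/(4y₁y₂) = 1.20 m. ΔE/E₁ = 1.20/3.99 = 0.301.

ΔE/E₁ = 0.301 (30.1%)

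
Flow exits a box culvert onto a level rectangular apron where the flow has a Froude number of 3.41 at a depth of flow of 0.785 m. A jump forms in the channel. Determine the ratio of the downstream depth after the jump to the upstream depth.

y₂/y₁ = 4.35

Fr₁ = 3.41 (given).
Bélanger equation: y₂/y₁ = ½[√(1 + 8Fr₁²) − 1] = ½[√94.02 − 1] = 4.35.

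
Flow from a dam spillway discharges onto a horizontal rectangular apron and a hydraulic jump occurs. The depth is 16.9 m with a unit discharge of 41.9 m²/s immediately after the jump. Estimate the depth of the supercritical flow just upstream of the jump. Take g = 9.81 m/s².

V₂ = q/y₂ = 41.9/16.9 = 2.48 m/s; Fr₂ = V₂/√(g·y₂) = 0.193.
The Bélanger relation is symmetric: y₁/y₂ = ½[√(1 + 8Fr₂²) − 1] = ½[√1.297 − 1] = 0.0693.
y₁ = 0.0693 × 16.9 = 1.17 m.

y₁ = 1.17 m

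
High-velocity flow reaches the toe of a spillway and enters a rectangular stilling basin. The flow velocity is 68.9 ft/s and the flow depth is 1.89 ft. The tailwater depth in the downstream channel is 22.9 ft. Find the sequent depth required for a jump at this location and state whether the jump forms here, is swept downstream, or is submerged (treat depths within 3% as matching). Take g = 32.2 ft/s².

Fr₁ = V₁/√(g·y₁) = 68.9/√(32.2×1.89) = 8.83.
Conjugate-depth relation: y₂/y₁ = ½[√(1 + 8Fr₁²) − 1] = ½[√625.0 − 1] = 12.0.
y₂ = 12.0 × 1.89 = 22.7 ft.
Tailwater y_tw = 22.9 ft: y_tw ≈ y₂, so the jump forms here.

y₂ = 22.7 ft; the jump forms here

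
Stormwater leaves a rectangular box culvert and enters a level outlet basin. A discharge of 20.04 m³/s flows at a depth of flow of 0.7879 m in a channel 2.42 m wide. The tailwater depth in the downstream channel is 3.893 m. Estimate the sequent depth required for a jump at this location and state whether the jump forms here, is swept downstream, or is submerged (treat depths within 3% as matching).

q = Q/b = 20.04/2.42 = 8.281 m²/s; V₁ = q/y₁ = 10.51 m/s. Fr₁ = V₁/√(g·y₁) = 3.780.
From the momentum equation for a rectangular channel, y₂/y₁ = ½[√(1 + 8Fr₁²) − 1] = ½[√115.33 − 1] = 4.870.
y₂ = 4.870 × 0.7879 = 3.837 m.
Tailwater y_tw = 3.893 m: y_tw ≈ y₂, so the jump forms here.

y₂ = 3.837 m; the jump forms here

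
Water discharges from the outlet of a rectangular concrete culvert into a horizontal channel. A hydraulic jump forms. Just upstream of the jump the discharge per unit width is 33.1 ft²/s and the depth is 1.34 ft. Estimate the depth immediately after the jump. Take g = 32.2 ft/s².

y₂ = 6.49 ft

V₁ = q/y₁ = 33.1/1.34 = 24.7 ft/s. Fr₁ = V₁/√(g·y₁) = 24.7/√(32.2×1.34) = 3.76.
From the momentum equation for a rectangular channel, y₂/y₁ = ½[√(1 + 8Fr₁²) − 1] = ½[√114.1 − 1] = 4.84.
y₂ = 4.84 × 1.34 = 6.49 ft.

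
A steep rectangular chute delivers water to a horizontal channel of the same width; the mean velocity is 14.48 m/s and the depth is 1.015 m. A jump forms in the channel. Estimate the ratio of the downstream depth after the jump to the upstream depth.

Fr₁ = V₁/√(g·y₁) = 14.48/√(9.81×1.015) = 4.589.
From the momentum equation for a rectangular channel, y₂/y₁ = ½[√(1 + 8Fr₁²) − 1] = ½[√169.46 − 1] = 6.009.

y₂/y₁ = 6.009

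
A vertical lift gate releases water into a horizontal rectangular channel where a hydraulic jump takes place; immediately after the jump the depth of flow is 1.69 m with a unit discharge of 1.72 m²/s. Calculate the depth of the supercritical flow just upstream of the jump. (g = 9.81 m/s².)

y₁ = 0.190 m

V₂ = q/y₂ = 1.72/1.69 = 1.02 m/s; Fr₂ = V₂/√(g·y₂) = 0.250.
Applying the sequent-depth relation in reverse, y₁/y₂ = ½[√(1 + 8Fr₂²) − 1] = ½[√1.500 − 1] = 0.112.
y₁ = 0.112 × 1.69 = 0.190 m.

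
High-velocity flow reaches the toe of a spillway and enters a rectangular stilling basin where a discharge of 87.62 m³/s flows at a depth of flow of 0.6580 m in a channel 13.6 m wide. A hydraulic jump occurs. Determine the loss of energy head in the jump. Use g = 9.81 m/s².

q = Q/b = 87.62/13.6 = 6.443 m²/s; V₁ = q/y₁ = 9.791 m/s. Fr₁ = V₁/√(g·y₁) = 3.854.
Conjugate-depth relation: y₂/y₁ = ½[√(1 + 8Fr₁²) − 1] = ½[√119.82 − 1] = 4.973.
y₂ = 4.973 × 0.6580 = 3.272 m.
Head loss: ΔE = (y₂ − y₁)³/(4y₁y₂) = (3.272 − 0.6580)³/(4×0.6580×3.272) = 17.87/8.613 = 2.074 m.

ΔE = 2.074 m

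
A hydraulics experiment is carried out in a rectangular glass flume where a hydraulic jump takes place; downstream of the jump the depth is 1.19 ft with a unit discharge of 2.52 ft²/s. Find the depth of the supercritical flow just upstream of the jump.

V₂ = q/y₂ = 2.52/1.19 = 2.12 ft/s; Fr₂ = V₂/√(g·y₂) = 0.342.
Applying the sequent-depth relation in reverse, y₁/y₂ = ½[√(1 + 8Fr₂²) − 1] = ½[√1.936 − 1] = 0.196.
y₁ = 0.196 × 1.19 = 0.233 ft.

y₁ = 0.233 ft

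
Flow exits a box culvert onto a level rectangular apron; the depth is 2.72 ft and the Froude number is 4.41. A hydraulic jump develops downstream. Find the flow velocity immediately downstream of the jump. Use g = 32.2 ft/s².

Fr₁ = 4.41 (given).
From the momentum equation for a rectangular channel, y₂/y₁ = ½[√(1 + 8Fr₁²) − 1] = ½[√156.6 − 1] = 5.76.
y₂ = 5.76 × 2.72 = 15.7 ft.
V₁ = Fr₁·√(g·y₁) = 4.41×√(32.2×2.72) = 41.3 ft/s; q = V₁·y₁ = 112 ft²/s.
V₂ = q/y₂ = 112/15.7 = 7.17 ft/s.

V₂ = 7.17 ft/s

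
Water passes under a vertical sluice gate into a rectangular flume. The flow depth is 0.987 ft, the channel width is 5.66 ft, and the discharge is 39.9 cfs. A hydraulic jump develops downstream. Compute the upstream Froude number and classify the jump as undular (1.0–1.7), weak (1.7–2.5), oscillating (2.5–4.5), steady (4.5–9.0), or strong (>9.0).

Fr₁ = 1.27; undular jump

q = Q/b = 39.9/5.66 = 7.05 ft²/s; V₁ = q/y₁ = 7.14 ft/s. Fr₁ = V₁/√(g·y₁) = 1.27.
Fr₁ = 1.27 lies in the undular range.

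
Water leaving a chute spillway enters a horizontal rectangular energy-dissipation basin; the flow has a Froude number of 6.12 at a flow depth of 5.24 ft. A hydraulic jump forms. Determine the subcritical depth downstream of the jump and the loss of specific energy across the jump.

y₂ = 42.8 ft; ΔE = 59.1 ft

Fr₁ = 6.12 (given).
Bélanger equation: y₂/y₁ = ½[√(1 + 8Fr₁²) − 1] = ½[√300.6 − 1] = 8.17.
y₂ = 8.17 × 5.24 = 42.8 ft.
Head loss: ΔE = (y₂ − y₁)³/(4y₁y₂) = (42.8 − 5.24)³/(4×5.24×42.8) = 53021/897 = 59.1 ft.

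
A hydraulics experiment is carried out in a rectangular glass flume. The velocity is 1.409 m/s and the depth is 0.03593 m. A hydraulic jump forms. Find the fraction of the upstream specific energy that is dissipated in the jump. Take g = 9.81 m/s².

Fr₁ = V₁/√(g·y₁) = 1.409/√(9.81×0.03593) = 2.373.
Bélanger equation: y₂/y₁ = ½[√(1 + 8Fr₁²) − 1] = ½[√46.059 − 1] = 2.893.
y₂ = 2.893 × 0.03593 = 0.1040 m.
E₁ = y₁ + V₁²/2g = 0.1371 m. ΔE = (y₂ − y₁)³/(4y₁y₂) = 0.02107 m. ΔE/E₁ = 0.02107/0.1371 = 0.154.

ΔE/E₁ = 0.154 (15.4%)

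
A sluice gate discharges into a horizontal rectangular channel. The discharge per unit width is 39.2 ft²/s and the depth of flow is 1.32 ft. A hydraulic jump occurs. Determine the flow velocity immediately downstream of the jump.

V₁ = q/y₁ = 39.2/1.32 = 29.7 ft/s. Fr₁ = V₁/√(g·y₁) = 29.7/√(32.2×1.32) = 4.56.
Bélanger equation: y₂/y₁ = ½[√(1 + 8Fr₁²) − 1] = ½[√167.0 − 1] = 5.96.
y₂ = 5.96 × 1.32 = 7.87 ft.
V₂ = q/y₂ = 39.2/7.87 = 4.98 ft/s.

V₂ = 4.98 ft/s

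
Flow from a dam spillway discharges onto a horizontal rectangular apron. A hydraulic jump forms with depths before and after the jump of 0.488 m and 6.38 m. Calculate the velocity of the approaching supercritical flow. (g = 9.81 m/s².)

V₁ = 21.0 m/s

For a rectangular channel the momentum equation gives q² = ½·g·y₁·y₂·(y₁ + y₂) = ½×9.81×0.488×6.38×6.87 = 105.
q = √105 = 10.2 m²/s.
V₁ = q/y₁ = 10.2/0.488 = 21.0 m/s.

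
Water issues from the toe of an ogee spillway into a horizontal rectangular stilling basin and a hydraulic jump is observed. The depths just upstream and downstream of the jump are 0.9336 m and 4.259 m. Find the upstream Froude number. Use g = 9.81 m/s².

Fr₁ = 3.562

For a rectangular channel the momentum equation gives q² = ½·g·y₁·y₂·(y₁ + y₂) = ½×9.81×0.9336×4.259×5.193 = 101.3.
q = √101.3 = 10.06 m²/s.
V₁ = q/y₁ = 10.78 m/s; Fr₁ = V₁/√(g·y₁) = 3.562.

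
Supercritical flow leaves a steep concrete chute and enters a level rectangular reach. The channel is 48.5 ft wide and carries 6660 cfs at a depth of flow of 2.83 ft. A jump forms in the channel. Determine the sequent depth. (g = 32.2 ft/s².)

y₂ = 19.0 ft

q = Q/b = 6660/48.5 = 137 ft²/s; V₁ = q/y₁ = 48.5 ft/s. Fr₁ = V₁/√(g·y₁) = 5.08.
Conjugate-depth relation: y₂/y₁ = ½[√(1 + 8Fr₁²) − 1] = ½[√207.7 − 1] = 6.71.
y₂ = 6.71 × 2.83 = 19.0 ft.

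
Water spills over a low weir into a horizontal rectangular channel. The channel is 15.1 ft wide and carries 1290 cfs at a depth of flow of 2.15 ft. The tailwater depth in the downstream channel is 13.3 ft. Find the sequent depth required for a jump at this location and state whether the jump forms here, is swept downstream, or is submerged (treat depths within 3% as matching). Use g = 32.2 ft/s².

q = Q/b = 1290/15.1 = 85.4 ft²/s; V₁ = q/y₁ = 39.7 ft/s. Fr₁ = V₁/√(g·y₁) = 4.78.
Bélanger equation: y₂/y₁ = ½[√(1 + 8Fr₁²) − 1] = ½[√183.5 − 1] = 6.27.
y₂ = 6.27 × 2.15 = 13.5 ft.
Tailwater y_tw = 13.3 ft: y_tw ≈ y₂, so the jump forms here.

y₂ = 13.5 ft; the jump forms here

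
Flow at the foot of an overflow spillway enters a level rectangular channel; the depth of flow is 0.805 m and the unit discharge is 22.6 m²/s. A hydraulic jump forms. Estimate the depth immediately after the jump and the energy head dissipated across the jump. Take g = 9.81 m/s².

V₁ = q/y₁ = 22.6/0.805 = 28.1 m/s. Fr₁ = V₁/√(g·y₁) = 28.1/√(9.81×0.805) = 9.99.
By Bélanger, y₂/y₁ = ½[√(1 + 8Fr₁²) − 1] = ½[√799.5 − 1] = 13.6.
y₂ = 13.6 × 0.805 = 11.0 m.
Head loss: ΔE = (y₂ − y₁)³/(4y₁y₂) = (11.0 − 0.805)³/(4×0.805×11.0) = 1053/35.3 = 29.8 m.

y₂ = 11.0 m; ΔE = 29.8 m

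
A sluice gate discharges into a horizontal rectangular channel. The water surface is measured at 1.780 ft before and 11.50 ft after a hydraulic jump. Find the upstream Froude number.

For a rectangular channel the momentum equation gives q² = ½·g·y₁·y₂·(y₁ + y₂) = ½×32.2×1.780×11.50×13.28 = 4377.
q = √4377 = 66.16 ft²/s.
V₁ = q/y₁ = 37.17 ft/s; Fr₁ = V₁/√(g·y₁) = 4.909.

Fr₁ = 4.909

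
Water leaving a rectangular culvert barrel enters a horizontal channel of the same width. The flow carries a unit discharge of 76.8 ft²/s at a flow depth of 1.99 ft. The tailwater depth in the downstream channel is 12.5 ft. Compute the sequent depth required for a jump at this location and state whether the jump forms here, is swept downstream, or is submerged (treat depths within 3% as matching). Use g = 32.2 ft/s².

y₂ = 12.6 ft; the jump forms here

V₁ = q/y₁ = 76.8/1.99 = 38.6 ft/s. Fr₁ = V₁/√(g·y₁) = 38.6/√(32.2×1.99) = 4.82.
Conjugate-depth relation: y₂/y₁ = ½[√(1 + 8Fr₁²) − 1] = ½[√187.0 − 1] = 6.34.
y₂ = 6.34 × 1.99 = 12.6 ft.
Tailwater y_tw = 12.5 ft: y_tw ≈ y₂, so the jump forms here.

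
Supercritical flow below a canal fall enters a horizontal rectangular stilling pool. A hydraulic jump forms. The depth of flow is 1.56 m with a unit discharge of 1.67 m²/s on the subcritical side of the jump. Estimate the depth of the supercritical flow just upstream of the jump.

V₂ = q/y₂ = 1.67/1.56 = 1.07 m/s; Fr₂ = V₂/√(g·y₂) = 0.274.
From the momentum equation (using Fr₂), y₁/y₂ = ½[√(1 + 8Fr₂²) − 1] = ½[√1.599 − 1] = 0.132.
y₁ = 0.132 × 1.56 = 0.206 m.

y₁ = 0.206 m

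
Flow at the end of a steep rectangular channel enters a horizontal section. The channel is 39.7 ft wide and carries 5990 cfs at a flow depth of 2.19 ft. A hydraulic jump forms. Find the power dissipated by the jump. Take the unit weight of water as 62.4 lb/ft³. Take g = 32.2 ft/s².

q = Q/b = 5990/39.7 = 151 ft²/s; V₁ = q/y₁ = 68.9 ft/s. Fr₁ = V₁/√(g·y₁) = 8.20.
From the momentum equation for a rectangular channel, y₂/y₁ = ½[√(1 + 8Fr₁²) − 1] = ½[√539.5 − 1] = 11.1.
y₂ = 11.1 × 2.19 = 24.3 ft.
Head loss: ΔE = (y₂ − y₁)³/(4y₁y₂) = (24.3 − 2.19)³/(4×2.19×24.3) = 10865/213 = 51.0 ft.
P = γ·Q·ΔE/550 = 62.4 × 5990 × 51.0 / 550 = 34632 hp.

P = 34632 hp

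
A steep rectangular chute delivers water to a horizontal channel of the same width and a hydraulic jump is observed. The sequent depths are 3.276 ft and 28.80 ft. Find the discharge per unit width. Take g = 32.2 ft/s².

For a rectangular channel the momentum equation gives q² = ½·g·y₁·y₂·(y₁ + y₂) = ½×32.2×3.276×28.80×32.08 = 48724.
q = √48724 = 220.7 ft²/s.

q = 220.7 ft²/s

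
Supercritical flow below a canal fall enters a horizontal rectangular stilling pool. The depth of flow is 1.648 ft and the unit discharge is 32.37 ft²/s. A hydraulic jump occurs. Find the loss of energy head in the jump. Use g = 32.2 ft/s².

V₁ = q/y₁ = 32.37/1.648 = 19.64 ft/s. Fr₁ = V₁/√(g·y₁) = 19.64/√(32.2×1.648) = 2.696.
Conjugate-depth relation: y₂/y₁ = ½[√(1 + 8Fr₁²) − 1] = ½[√59.163 − 1] = 3.346.
y₂ = 3.346 × 1.648 = 5.514 ft.
Head loss: ΔE = (y₂ − y₁)³/(4y₁y₂) = (5.514 − 1.648)³/(4×1.648×5.514) = 57.78/36.35 = 1.590 ft.

ΔE = 1.590 ft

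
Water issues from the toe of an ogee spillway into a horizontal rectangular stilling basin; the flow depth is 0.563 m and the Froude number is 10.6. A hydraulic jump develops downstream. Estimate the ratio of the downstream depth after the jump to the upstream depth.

y₂/y₁ = 14.5

Fr₁ = 10.6 (given).
From the momentum equation for a rectangular channel, y₂/y₁ = ½[√(1 + 8Fr₁²) − 1] = ½[√899.9 − 1] = 14.5.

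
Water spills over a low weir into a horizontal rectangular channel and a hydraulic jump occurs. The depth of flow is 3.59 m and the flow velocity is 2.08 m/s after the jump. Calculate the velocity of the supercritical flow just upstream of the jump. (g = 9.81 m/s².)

Fr₂ = V₂/√(g·y₂) = 2.08/√(9.81×3.59) = 0.350.
Since the conjugate-depth ratio holds either way, y₁/y₂ = ½[√(1 + 8Fr₂²) − 1] = ½[√1.983 − 1] = 0.204.
y₁ = 0.204 × 3.59 = 0.733 m.
V₁ = q/y₁ = 7.47/0.733 = 10.2 m/s.

V₁ = 10.2 m/s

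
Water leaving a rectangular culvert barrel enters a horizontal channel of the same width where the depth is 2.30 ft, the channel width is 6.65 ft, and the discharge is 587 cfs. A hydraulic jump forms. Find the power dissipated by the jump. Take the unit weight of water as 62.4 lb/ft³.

q = Q/b = 587/6.65 = 88.3 ft²/s; V₁ = q/y₁ = 38.4 ft/s. Fr₁ = V₁/√(g·y₁) = 4.46.
Sequent-depth ratio: y₂/y₁ = ½[√(1 + 8Fr₁²) − 1] = ½[√160.1 − 1] = 5.83.
y₂ = 5.83 × 2.30 = 13.4 ft.
V₂ = q/y₂ = 88.3/13.4 = 6.59 ft/s. E₁ = y₁ + V₁²/2g = 25.2 ft; E₂ = y₂ + V₂²/2g = 14.1 ft. ΔE = E₁ − E₂ = 11.1 ft.
P = γ·Q·ΔE/550 = 62.4 × 587 × 11.1 / 550 = 739 hp.

P = 739 hp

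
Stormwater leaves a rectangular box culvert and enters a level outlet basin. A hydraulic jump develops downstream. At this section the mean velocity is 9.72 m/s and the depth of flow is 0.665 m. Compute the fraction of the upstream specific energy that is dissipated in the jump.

Fr₁ = V₁/√(g·y₁) = 9.72/√(9.81×0.665) = 3.81.
From the momentum equation for a rectangular channel, y₂/y₁ = ½[√(1 + 8Fr₁²) − 1] = ½[√116.9 − 1] = 4.91.
y₂ = 4.91 × 0.665 = 3.26 m.
E₁ = y₁ + V₁²/2g = 5.48 m. ΔE = (y₂ − y₁)³/(4y₁y₂) = 2.02 m. ΔE/E₁ = 2.02/5.48 = 0.368.

ΔE/E₁ = 0.368 (36.8%)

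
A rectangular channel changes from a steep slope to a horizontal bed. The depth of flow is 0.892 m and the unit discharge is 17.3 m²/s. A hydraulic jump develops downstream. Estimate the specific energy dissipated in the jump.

V₁ = q/y₁ = 17.3/0.892 = 19.4 m/s. Fr₁ = V₁/√(g·y₁) = 19.4/√(9.81×0.892) = 6.56.
Bélanger equation: y₂/y₁ = ½[√(1 + 8Fr₁²) − 1] = ½[√344.9 − 1] = 8.79.
y₂ = 8.79 × 0.892 = 7.84 m.
Head loss: ΔE = (y₂ − y₁)³/(4y₁y₂) = (7.84 − 0.892)³/(4×0.892×7.84) = 335/28.0 = 12.0 m.

ΔE = 12.0 m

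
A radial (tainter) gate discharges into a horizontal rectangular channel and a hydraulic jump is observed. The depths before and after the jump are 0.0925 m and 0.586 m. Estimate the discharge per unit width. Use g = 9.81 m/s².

q = 0.425 m²/s

For a rectangular channel the momentum equation gives q² = ½·g·y₁·y₂·(y₁ + y₂) = ½×9.81×0.0925×0.586×0.678 = 0.180.
q = √0.180 = 0.425 m²/s.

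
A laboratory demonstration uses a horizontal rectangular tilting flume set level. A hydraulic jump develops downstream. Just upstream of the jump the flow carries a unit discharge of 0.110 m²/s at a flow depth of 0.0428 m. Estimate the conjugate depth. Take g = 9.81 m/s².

V₁ = q/y₁ = 0.110/0.0428 = 2.57 m/s. Fr₁ = V₁/√(g·y₁) = 2.57/√(9.81×0.0428) = 3.97.
Bélanger equation: y₂/y₁ = ½[√(1 + 8Fr₁²) − 1] = ½[√126.9 − 1] = 5.13.
y₂ = 5.13 × 0.0428 = 0.220 m.

y₂ = 0.220 m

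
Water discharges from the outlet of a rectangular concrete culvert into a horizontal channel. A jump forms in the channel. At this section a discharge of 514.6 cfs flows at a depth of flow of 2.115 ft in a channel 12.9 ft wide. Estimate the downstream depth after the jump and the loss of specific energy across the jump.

y₂ = 5.860 ft; ΔE = 1.059 ft

q = Q/b = 514.6/12.9 = 39.89 ft²/s; V₁ = q/y₁ = 18.86 ft/s. Fr₁ = V₁/√(g·y₁) = 2.286.
By Bélanger, y₂/y₁ = ½[√(1 + 8Fr₁²) − 1] = ½[√42.789 − 1] = 2.771.
y₂ = 2.771 × 2.115 = 5.860 ft.
V₂ = q/y₂ = 39.89/5.860 = 6.807 ft/s. E₁ = y₁ + V₁²/2g = 7.639 ft; E₂ = y₂ + V₂²/2g = 6.580 ft. ΔE = E₁ − E₂ = 1.059 ft.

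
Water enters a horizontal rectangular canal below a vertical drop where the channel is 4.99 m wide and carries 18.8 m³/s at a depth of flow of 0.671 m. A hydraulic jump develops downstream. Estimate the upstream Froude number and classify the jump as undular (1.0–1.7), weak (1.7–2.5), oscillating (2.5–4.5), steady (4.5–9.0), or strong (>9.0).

Fr₁ = 2.19; weak jump

q = Q/b = 18.8/4.99 = 3.77 m²/s; V₁ = q/y₁ = 5.61 m/s. Fr₁ = V₁/√(g·y₁) = 2.19.
Fr₁ = 2.19 lies in the weak range.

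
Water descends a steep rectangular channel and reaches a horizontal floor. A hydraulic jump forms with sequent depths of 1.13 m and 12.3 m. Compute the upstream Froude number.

Fr₁ = 8.04

For a rectangular channel the momentum equation gives q² = ½·g·y₁·y₂·(y₁ + y₂) = ½×9.81×1.13×12.3×13.4 = 916.
q = √916 = 30.3 m²/s.
V₁ = q/y₁ = 26.8 m/s; Fr₁ = V₁/√(g·y₁) = 8.04.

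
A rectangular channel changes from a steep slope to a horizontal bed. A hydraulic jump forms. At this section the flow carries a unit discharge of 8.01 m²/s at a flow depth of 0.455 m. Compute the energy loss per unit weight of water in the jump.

V₁ = q/y₁ = 8.01/0.455 = 17.6 m/s. Fr₁ = V₁/√(g·y₁) = 17.6/√(9.81×0.455) = 8.33.
From the momentum equation for a rectangular channel, y₂/y₁ = ½[√(1 + 8Fr₁²) − 1] = ½[√556.5 − 1] = 11.3.
y₂ = 11.3 × 0.455 = 5.14 m.
Head loss: ΔE = (y₂ − y₁)³/(4y₁y₂) = (5.14 − 0.455)³/(4×0.455×5.14) = 103/9.35 = 11.0 m.

ΔE = 11.0 m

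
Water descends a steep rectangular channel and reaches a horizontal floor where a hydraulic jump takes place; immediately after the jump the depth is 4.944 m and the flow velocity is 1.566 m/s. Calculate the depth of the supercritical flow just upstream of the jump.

y₁ = 0.4576 m

Fr₂ = V₂/√(g·y₂) = 1.566/√(9.81×4.944) = 0.2249.
The Bélanger relation is symmetric: y₁/y₂ = ½[√(1 + 8Fr₂²) − 1] = ½[√1.4045 − 1] = 0.09256.
y₁ = 0.09256 × 4.944 = 0.4576 m.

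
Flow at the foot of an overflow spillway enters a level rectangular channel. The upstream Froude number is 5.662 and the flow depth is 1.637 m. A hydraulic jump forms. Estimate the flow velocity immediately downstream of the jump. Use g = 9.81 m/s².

Fr₁ = 5.662 (given).
From the momentum equation for a rectangular channel, y₂/y₁ = ½[√(1 + 8Fr₁²) − 1] = ½[√257.47 − 1] = 7.523.
y₂ = 7.523 × 1.637 = 12.31 m.
V₁ = Fr₁·√(g·y₁) = 5.662×√(9.81×1.637) = 22.69 m/s; q = V₁·y₁ = 37.14 m²/s.
V₂ = q/y₂ = 37.14/12.31 = 3.016 m/s.

V₂ = 3.016 m/s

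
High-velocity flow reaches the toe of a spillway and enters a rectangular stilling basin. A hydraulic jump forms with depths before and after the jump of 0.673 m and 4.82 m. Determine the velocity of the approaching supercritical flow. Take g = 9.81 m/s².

V₁ = 13.9 m/s

For a rectangular channel the momentum equation gives q² = ½·g·y₁·y₂·(y₁ + y₂) = ½×9.81×0.673×4.82×5.49 = 87.4.
q = √87.4 = 9.35 m²/s.
V₁ = q/y₁ = 9.35/0.673 = 13.9 m/s.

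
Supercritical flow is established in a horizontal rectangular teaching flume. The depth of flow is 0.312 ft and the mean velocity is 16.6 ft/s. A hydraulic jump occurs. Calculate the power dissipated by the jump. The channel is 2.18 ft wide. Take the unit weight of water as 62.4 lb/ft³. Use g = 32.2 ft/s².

P = 3.00 hp

Fr₁ = V₁/√(g·y₁) = 16.6/√(32.2×0.312) = 5.24.
From the momentum equation for a rectangular channel, y₂/y₁ = ½[√(1 + 8Fr₁²) − 1] = ½[√220.4 − 1] = 6.92.
y₂ = 6.92 × 0.312 = 2.16 ft.
q = V₁·y₁ = 16.6 × 0.312 = 5.18 ft²/s. V₂ = q/y₂ = 5.18/2.16 = 2.40 ft/s. E₁ = y₁ + V₁²/2g = 4.59 ft; E₂ = y₂ + V₂²/2g = 2.25 ft. ΔE = E₁ − E₂ = 2.34 ft.
Q = q·b = 5.18 × 2.18 = 11.3 cfs. P = γ·Q·ΔE/550 = 62.4 × 11.3 × 2.34 / 550 = 3.00 hp.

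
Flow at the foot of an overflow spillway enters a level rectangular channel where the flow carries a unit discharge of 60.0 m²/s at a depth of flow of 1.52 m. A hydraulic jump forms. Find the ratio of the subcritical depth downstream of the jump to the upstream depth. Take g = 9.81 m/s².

V₁ = q/y₁ = 60.0/1.52 = 39.5 m/s. Fr₁ = V₁/√(g·y₁) = 39.5/√(9.81×1.52) = 10.2.
Sequent-depth ratio: y₂/y₁ = ½[√(1 + 8Fr₁²) − 1] = ½[√837.0 − 1] = 14.0.

y₂/y₁ = 14.0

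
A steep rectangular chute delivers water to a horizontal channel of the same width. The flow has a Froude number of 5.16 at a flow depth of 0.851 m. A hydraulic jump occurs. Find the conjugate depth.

y₂ = 5.80 m

Fr₁ = 5.16 (given).
From the momentum equation for a rectangular channel, y₂/y₁ = ½[√(1 + 8Fr₁²) − 1] = ½[√214.0 − 1] = 6.81.
y₂ = 6.81 × 0.851 = 5.80 m.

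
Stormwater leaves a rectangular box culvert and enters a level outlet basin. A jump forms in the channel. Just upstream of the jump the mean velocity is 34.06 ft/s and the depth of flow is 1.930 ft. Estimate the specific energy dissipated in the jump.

ΔE = 8.508 ft

Fr₁ = V₁/√(g·y₁) = 34.06/√(32.2×1.930) = 4.321.
Bélanger equation: y₂/y₁ = ½[√(1 + 8Fr₁²) − 1] = ½[√150.34 − 1] = 5.631.
y₂ = 5.631 × 1.930 = 10.87 ft.
Head loss: ΔE = (y₂ − y₁)³/(4y₁y₂) = (10.87 − 1.930)³/(4×1.930×10.87) = 713.8/83.89 = 8.508 ft.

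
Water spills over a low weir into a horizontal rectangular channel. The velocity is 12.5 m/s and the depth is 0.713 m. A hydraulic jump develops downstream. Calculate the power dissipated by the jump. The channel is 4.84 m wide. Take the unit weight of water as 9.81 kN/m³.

Fr₁ = V₁/√(g·y₁) = 12.5/√(9.81×0.713) = 4.73.
Bélanger equation: y₂/y₁ = ½[√(1 + 8Fr₁²) − 1] = ½[√179.7 − 1] = 6.20.
y₂ = 6.20 × 0.713 = 4.42 m.
Head loss: ΔE = (y₂ − y₁)³/(4y₁y₂) = (4.42 − 0.713)³/(4×0.713×4.42) = 51.0/12.6 = 4.05 m.
q = V₁·y₁ = 12.5 × 0.713 = 8.91 m²/s. Q = q·b = 8.91 × 4.84 = 43.1 m³/s. P = γ·Q·ΔE = 9.81 × 43.1 × 4.05 = 1713 kW.

P = 1713 kW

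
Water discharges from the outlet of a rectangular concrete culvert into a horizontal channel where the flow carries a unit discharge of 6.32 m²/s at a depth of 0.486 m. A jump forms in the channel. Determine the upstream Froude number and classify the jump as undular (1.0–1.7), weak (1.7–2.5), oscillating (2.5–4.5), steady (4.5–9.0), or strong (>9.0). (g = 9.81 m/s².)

V₁ = q/y₁ = 6.32/0.486 = 13.0 m/s. Fr₁ = V₁/√(g·y₁) = 13.0/√(9.81×0.486) = 5.96.
Fr₁ = 5.96 lies in the steady range.

Fr₁ = 5.96; steady jump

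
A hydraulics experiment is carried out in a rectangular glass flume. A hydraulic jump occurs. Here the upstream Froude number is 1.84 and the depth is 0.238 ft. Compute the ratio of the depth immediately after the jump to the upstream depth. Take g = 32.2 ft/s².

y₂/y₁ = 2.15

Fr₁ = 1.84 (given).
Conjugate-depth relation: y₂/y₁ = ½[√(1 + 8Fr₁²) − 1] = ½[√28.08 − 1] = 2.15.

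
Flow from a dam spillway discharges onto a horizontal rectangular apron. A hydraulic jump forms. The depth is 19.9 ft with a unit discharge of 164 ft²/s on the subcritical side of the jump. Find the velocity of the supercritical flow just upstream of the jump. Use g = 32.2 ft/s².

V₂ = q/y₂ = 164/19.9 = 8.24 ft/s; Fr₂ = V₂/√(g·y₂) = 0.326.
From the momentum equation (using Fr₂), y₁/y₂ = ½[√(1 + 8Fr₂²) − 1] = ½[√1.848 − 1] = 0.180.
y₁ = 0.180 × 19.9 = 3.58 ft.
V₁ = q/y₁ = 164/3.58 = 45.9 ft/s.

V₁ = 45.9 ft/s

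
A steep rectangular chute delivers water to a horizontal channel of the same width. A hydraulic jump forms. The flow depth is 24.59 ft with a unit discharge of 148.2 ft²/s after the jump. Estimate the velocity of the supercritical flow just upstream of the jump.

V₂ = q/y₂ = 148.2/24.59 = 6.027 ft/s; Fr₂ = V₂/√(g·y₂) = 0.2142.
The Bélanger relation is symmetric: y₁/y₂ = ½[√(1 + 8Fr₂²) − 1] = ½[√1.3670 − 1] = 0.08459.
y₁ = 0.08459 × 24.59 = 2.080 ft.
V₁ = q/y₁ = 148.2/2.080 = 71.25 ft/s.

V₁ = 71.25 ft/s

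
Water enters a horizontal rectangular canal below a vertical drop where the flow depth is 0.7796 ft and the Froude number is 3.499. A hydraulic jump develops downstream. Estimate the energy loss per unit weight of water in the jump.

ΔE = 1.826 ft

Fr₁ = 3.499 (given).
Conjugate-depth relation: y₂/y₁ = ½[√(1 + 8Fr₁²) − 1] = ½[√98.944 − 1] = 4.474.
y₂ = 4.474 × 0.7796 = 3.488 ft.
V₁ = Fr₁·√(g·y₁) = 3.499×√(32.2×0.7796) = 17.53 ft/s; q = V₁·y₁ = 13.67 ft²/s. V₂ = q/y₂ = 13.67/3.488 = 3.919 ft/s. E₁ = y₁ + V₁²/2g = 5.552 ft; E₂ = y₂ + V₂²/2g = 3.726 ft. ΔE = E₁ − E₂ = 1.826 ft.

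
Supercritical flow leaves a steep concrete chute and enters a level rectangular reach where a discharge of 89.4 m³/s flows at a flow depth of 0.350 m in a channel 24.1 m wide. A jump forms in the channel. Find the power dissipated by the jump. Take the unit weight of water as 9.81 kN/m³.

P = 2907 kW

q = Q/b = 89.4/24.1 = 3.71 m²/s; V₁ = q/y₁ = 10.6 m/s. Fr₁ = V₁/√(g·y₁) = 5.72.
By Bélanger, y₂/y₁ = ½[√(1 + 8Fr₁²) − 1] = ½[√262.7 − 1] = 7.60.
y₂ = 7.60 × 0.350 = 2.66 m.
V₂ = q/y₂ = 3.71/2.66 = 1.39 m/s. E₁ = y₁ + V₁²/2g = 6.08 m; E₂ = y₂ + V₂²/2g = 2.76 m. ΔE = E₁ − E₂ = 3.31 m.
P = γ·Q·ΔE = 9.81 × 89.4 × 3.31 = 2907 kW.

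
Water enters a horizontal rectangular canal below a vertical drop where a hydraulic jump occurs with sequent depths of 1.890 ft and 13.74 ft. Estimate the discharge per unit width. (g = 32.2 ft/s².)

q = 80.84 ft²/s

For a rectangular channel the momentum equation gives q² = ½·g·y₁·y₂·(y₁ + y₂) = ½×32.2×1.890×13.74×15.63 = 6535.
q = √6535 = 80.84 ft²/s.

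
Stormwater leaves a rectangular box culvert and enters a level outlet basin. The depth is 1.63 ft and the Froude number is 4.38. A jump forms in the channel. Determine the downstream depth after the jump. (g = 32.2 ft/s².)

y₂ = 9.31 ft

Fr₁ = 4.38 (given).
Bélanger equation: y₂/y₁ = ½[√(1 + 8Fr₁²) − 1] = ½[√154.5 − 1] = 5.71.
y₂ = 5.71 × 1.63 = 9.31 ft.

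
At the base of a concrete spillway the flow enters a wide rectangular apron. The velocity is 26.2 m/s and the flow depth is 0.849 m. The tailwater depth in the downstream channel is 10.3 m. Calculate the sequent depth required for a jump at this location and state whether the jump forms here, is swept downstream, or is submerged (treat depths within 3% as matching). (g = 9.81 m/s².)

Fr₁ = V₁/√(g·y₁) = 26.2/√(9.81×0.849) = 9.08.
Sequent-depth ratio: y₂/y₁ = ½[√(1 + 8Fr₁²) − 1] = ½[√660.3 − 1] = 12.3.
y₂ = 12.3 × 0.849 = 10.5 m.
Tailwater y_tw = 10.3 m: y_tw ≈ y₂, so the jump forms here.

y₂ = 10.5 m; the jump forms here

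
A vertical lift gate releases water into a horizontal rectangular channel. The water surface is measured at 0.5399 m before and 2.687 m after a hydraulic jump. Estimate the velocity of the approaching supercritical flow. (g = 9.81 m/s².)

For a rectangular channel the momentum equation gives q² = ½·g·y₁·y₂·(y₁ + y₂) = ½×9.81×0.5399×2.687×3.227 = 22.96.
q = √22.96 = 4.792 m²/s.
V₁ = q/y₁ = 4.792/0.5399 = 8.875 m/s.

V₁ = 8.875 m/s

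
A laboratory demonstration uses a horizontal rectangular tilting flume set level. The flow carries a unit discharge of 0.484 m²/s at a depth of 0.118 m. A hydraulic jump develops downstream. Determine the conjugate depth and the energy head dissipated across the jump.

y₂ = 0.580 m; ΔE = 0.360 m

V₁ = q/y₁ = 0.484/0.118 = 4.10 m/s. Fr₁ = V₁/√(g·y₁) = 4.10/√(9.81×0.118) = 3.81.
Bélanger equation: y₂/y₁ = ½[√(1 + 8Fr₁²) − 1] = ½[√117.3 − 1] = 4.91.
y₂ = 4.91 × 0.118 = 0.580 m.
Head loss: ΔE = (y₂ − y₁)³/(4y₁y₂) = (0.580 − 0.118)³/(4×0.118×0.580) = 0.0986/0.274 = 0.360 m.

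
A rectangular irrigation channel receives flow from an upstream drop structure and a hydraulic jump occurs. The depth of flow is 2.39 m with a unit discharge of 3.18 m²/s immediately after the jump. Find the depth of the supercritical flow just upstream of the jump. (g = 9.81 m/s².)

y₁ = 0.318 m

V₂ = q/y₂ = 3.18/2.39 = 1.33 m/s; Fr₂ = V₂/√(g·y₂) = 0.275.
Since the conjugate-depth ratio holds either way, y₁/y₂ = ½[√(1 + 8Fr₂²) − 1] = ½[√1.604 − 1] = 0.133.
y₁ = 0.133 × 2.39 = 0.318 m.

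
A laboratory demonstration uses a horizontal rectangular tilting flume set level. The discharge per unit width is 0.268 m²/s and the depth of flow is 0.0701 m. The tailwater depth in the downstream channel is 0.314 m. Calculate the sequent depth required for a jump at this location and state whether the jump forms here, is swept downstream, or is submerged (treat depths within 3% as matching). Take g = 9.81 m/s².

V₁ = q/y₁ = 0.268/0.0701 = 3.82 m/s. Fr₁ = V₁/√(g·y₁) = 3.82/√(9.81×0.0701) = 4.61.
Sequent-depth ratio: y₂/y₁ = ½[√(1 + 8Fr₁²) − 1] = ½[√171.0 − 1] = 6.04.
y₂ = 6.04 × 0.0701 = 0.423 m.
Tailwater y_tw = 0.314 m: y_tw < y₂, so the jump is swept downstream.

y₂ = 0.423 m; the jump is swept downstream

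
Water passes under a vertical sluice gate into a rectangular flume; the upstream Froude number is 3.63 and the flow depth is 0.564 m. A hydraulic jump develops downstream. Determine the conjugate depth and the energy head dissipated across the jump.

y₂ = 2.63 m; ΔE = 1.48 m

Fr₁ = 3.63 (given).
Bélanger equation: y₂/y₁ = ½[√(1 + 8Fr₁²) − 1] = ½[√106.4 − 1] = 4.66.
y₂ = 4.66 × 0.564 = 2.63 m.
V₁ = Fr₁·√(g·y₁) = 3.63×√(9.81×0.564) = 8.54 m/s; q = V₁·y₁ = 4.82 m²/s. V₂ = q/y₂ = 4.82/2.63 = 1.83 m/s. E₁ = y₁ + V₁²/2g = 4.28 m; E₂ = y₂ + V₂²/2g = 2.80 m. ΔE = E₁ − E₂ = 1.48 m.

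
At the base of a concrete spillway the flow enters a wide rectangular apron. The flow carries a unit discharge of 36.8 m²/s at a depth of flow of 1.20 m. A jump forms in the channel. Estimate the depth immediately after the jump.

y₂ = 14.6 m

V₁ = q/y₁ = 36.8/1.20 = 30.7 m/s. Fr₁ = V₁/√(g·y₁) = 30.7/√(9.81×1.20) = 8.94.
By Bélanger, y₂/y₁ = ½[√(1 + 8Fr₁²) − 1] = ½[√640.1 − 1] = 12.2.
y₂ = 12.2 × 1.20 = 14.6 m.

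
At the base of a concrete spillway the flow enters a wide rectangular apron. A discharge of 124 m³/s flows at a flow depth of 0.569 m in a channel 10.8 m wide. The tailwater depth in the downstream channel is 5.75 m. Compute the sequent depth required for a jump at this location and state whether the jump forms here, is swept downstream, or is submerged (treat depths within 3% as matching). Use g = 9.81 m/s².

q = Q/b = 124/10.8 = 11.5 m²/s; V₁ = q/y₁ = 20.2 m/s. Fr₁ = V₁/√(g·y₁) = 8.54.
Conjugate-depth relation: y₂/y₁ = ½[√(1 + 8Fr₁²) − 1] = ½[√584.6 − 1] = 11.6.
y₂ = 11.6 × 0.569 = 6.59 m.
Tailwater y_tw = 5.75 m: y_tw < y₂, so the jump is swept downstream.

y₂ = 6.59 m; the jump is swept downstream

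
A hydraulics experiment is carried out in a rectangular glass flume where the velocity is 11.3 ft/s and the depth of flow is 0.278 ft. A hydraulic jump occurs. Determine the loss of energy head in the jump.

Fr₁ = V₁/√(g·y₁) = 11.3/√(32.2×0.278) = 3.78.
Sequent-depth ratio: y₂/y₁ = ½[√(1 + 8Fr₁²) − 1] = ½[√115.1 − 1] = 4.86.
y₂ = 4.86 × 0.278 = 1.35 ft.
q = V₁·y₁ = 11.3 × 0.278 = 3.14 ft²/s. V₂ = q/y₂ = 3.14/1.35 = 2.32 ft/s. E₁ = y₁ + V₁²/2g = 2.26 ft; E₂ = y₂ + V₂²/2g = 1.44 ft. ΔE = E₁ − E₂ = 0.825 ft.

ΔE = 0.825 ft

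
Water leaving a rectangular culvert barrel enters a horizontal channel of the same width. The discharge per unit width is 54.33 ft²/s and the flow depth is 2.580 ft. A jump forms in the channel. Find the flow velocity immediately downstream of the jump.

V₁ = q/y₁ = 54.33/2.580 = 21.06 ft/s. Fr₁ = V₁/√(g·y₁) = 21.06/√(32.2×2.580) = 2.310.
From the momentum equation for a rectangular channel, y₂/y₁ = ½[√(1 + 8Fr₁²) − 1] = ½[√43.703 − 1] = 2.805.
y₂ = 2.805 × 2.580 = 7.238 ft.
V₂ = q/y₂ = 54.33/7.238 = 7.506 ft/s.

V₂ = 7.506 ft/s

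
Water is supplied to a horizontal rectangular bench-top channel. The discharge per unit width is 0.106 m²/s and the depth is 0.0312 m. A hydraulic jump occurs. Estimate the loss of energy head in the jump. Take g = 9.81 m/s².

ΔE = 0.355 m

V₁ = q/y₁ = 0.106/0.0312 = 3.40 m/s. Fr₁ = V₁/√(g·y₁) = 3.40/√(9.81×0.0312) = 6.14.
Sequent-depth ratio: y₂/y₁ = ½[√(1 + 8Fr₁²) − 1] = ½[√302.7 − 1] = 8.20.
y₂ = 8.20 × 0.0312 = 0.256 m.
Head loss: ΔE = (y₂ − y₁)³/(4y₁y₂) = (0.256 − 0.0312)³/(4×0.0312×0.256) = 0.0113/0.0319 = 0.355 m.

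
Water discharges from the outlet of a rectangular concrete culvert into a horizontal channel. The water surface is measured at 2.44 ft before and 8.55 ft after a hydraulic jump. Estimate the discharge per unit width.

For a rectangular channel the momentum equation gives q² = ½·g·y₁·y₂·(y₁ + y₂) = ½×32.2×2.44×8.55×11.0 = 3691.
q = √3691 = 60.8 ft²/s.

q = 60.8 ft²/s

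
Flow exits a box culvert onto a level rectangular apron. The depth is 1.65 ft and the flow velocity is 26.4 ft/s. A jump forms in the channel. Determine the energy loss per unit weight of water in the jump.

Fr₁ = V₁/√(g·y₁) = 26.4/√(32.2×1.65) = 3.62.
Conjugate-depth relation: y₂/y₁ = ½[√(1 + 8Fr₁²) − 1] = ½[√105.9 − 1] = 4.65.
y₂ = 4.65 × 1.65 = 7.67 ft.
Head loss: ΔE = (y₂ − y₁)³/(4y₁y₂) = (7.67 − 1.65)³/(4×1.65×7.67) = 218/50.6 = 4.30 ft.

ΔE = 4.30 ft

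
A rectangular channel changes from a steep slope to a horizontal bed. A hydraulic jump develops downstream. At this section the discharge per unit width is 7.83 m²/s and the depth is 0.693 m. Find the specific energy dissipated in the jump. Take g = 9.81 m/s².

ΔE = 3.08 m

V₁ = q/y₁ = 7.83/0.693 = 11.3 m/s. Fr₁ = V₁/√(g·y₁) = 11.3/√(9.81×0.693) = 4.33.
Conjugate-depth relation: y₂/y₁ = ½[√(1 + 8Fr₁²) − 1] = ½[√151.2 − 1] = 5.65.
y₂ = 5.65 × 0.693 = 3.91 m.
Head loss: ΔE = (y₂ − y₁)³/(4y₁y₂) = (3.91 − 0.693)³/(4×0.693×3.91) = 33.4/10.9 = 3.08 m.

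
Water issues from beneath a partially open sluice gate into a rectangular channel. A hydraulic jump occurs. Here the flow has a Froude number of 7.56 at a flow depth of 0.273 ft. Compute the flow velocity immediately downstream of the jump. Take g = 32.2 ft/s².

V₂ = 2.20 ft/s

Fr₁ = 7.56 (given).
Bélanger equation: y₂/y₁ = ½[√(1 + 8Fr₁²) − 1] = ½[√458.2 − 1] = 10.2.
y₂ = 10.2 × 0.273 = 2.79 ft.
V₁ = Fr₁·√(g·y₁) = 7.56×√(32.2×0.273) = 22.4 ft/s; q = V₁·y₁ = 6.12 ft²/s.
V₂ = q/y₂ = 6.12/2.79 = 2.20 ft/s.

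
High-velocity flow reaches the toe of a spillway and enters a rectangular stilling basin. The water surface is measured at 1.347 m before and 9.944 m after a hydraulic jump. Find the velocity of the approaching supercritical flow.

V₁ = 20.22 m/s

For a rectangular channel the momentum equation gives q² = ½·g·y₁·y₂·(y₁ + y₂) = ½×9.81×1.347×9.944×11.29 = 741.8.
q = √741.8 = 27.24 m²/s.
V₁ = q/y₁ = 27.24/1.347 = 20.22 m/s.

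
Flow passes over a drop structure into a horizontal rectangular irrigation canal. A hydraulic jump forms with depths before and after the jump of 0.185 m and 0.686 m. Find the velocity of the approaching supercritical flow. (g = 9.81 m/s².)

V₁ = 3.98 m/s

For a rectangular channel the momentum equation gives q² = ½·g·y₁·y₂·(y₁ + y₂) = ½×9.81×0.185×0.686×0.871 = 0.542.
q = √0.542 = 0.736 m²/s.
V₁ = q/y₁ = 0.736/0.185 = 3.98 m/s.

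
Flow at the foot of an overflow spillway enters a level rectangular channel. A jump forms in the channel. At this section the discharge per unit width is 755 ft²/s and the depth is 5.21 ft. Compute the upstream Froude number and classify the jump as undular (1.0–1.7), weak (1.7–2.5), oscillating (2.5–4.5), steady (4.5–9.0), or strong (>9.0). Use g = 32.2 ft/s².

Fr₁ = 11.2; strong jump

V₁ = q/y₁ = 755/5.21 = 145 ft/s. Fr₁ = V₁/√(g·y₁) = 145/√(32.2×5.21) = 11.2.
Fr₁ = 11.2 lies in the strong range.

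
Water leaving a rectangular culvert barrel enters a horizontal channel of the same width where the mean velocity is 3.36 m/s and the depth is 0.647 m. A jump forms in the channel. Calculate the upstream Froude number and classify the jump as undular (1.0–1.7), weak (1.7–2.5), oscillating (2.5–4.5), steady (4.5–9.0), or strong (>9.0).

Fr₁ = 1.33; undular jump

Fr₁ = V₁/√(g·y₁) = 3.36/√(9.81×0.647) = 1.33.
Fr₁ = 1.33 lies in the undular range.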